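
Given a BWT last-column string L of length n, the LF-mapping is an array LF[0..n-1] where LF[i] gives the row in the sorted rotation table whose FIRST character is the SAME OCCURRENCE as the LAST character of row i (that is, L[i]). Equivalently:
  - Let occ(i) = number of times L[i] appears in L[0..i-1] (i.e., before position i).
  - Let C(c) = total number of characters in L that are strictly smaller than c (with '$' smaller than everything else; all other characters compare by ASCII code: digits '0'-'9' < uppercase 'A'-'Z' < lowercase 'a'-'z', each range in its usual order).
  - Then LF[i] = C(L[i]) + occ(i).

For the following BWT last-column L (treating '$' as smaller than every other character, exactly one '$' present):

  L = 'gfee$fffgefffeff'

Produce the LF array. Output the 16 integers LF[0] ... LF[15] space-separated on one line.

Char counts: '$':1, 'e':4, 'f':9, 'g':2
C (first-col start): C('$')=0, C('e')=1, C('f')=5, C('g')=14
L[0]='g': occ=0, LF[0]=C('g')+0=14+0=14
L[1]='f': occ=0, LF[1]=C('f')+0=5+0=5
L[2]='e': occ=0, LF[2]=C('e')+0=1+0=1
L[3]='e': occ=1, LF[3]=C('e')+1=1+1=2
L[4]='$': occ=0, LF[4]=C('$')+0=0+0=0
L[5]='f': occ=1, LF[5]=C('f')+1=5+1=6
L[6]='f': occ=2, LF[6]=C('f')+2=5+2=7
L[7]='f': occ=3, LF[7]=C('f')+3=5+3=8
L[8]='g': occ=1, LF[8]=C('g')+1=14+1=15
L[9]='e': occ=2, LF[9]=C('e')+2=1+2=3
L[10]='f': occ=4, LF[10]=C('f')+4=5+4=9
L[11]='f': occ=5, LF[11]=C('f')+5=5+5=10
L[12]='f': occ=6, LF[12]=C('f')+6=5+6=11
L[13]='e': occ=3, LF[13]=C('e')+3=1+3=4
L[14]='f': occ=7, LF[14]=C('f')+7=5+7=12
L[15]='f': occ=8, LF[15]=C('f')+8=5+8=13

Answer: 14 5 1 2 0 6 7 8 15 3 9 10 11 4 12 13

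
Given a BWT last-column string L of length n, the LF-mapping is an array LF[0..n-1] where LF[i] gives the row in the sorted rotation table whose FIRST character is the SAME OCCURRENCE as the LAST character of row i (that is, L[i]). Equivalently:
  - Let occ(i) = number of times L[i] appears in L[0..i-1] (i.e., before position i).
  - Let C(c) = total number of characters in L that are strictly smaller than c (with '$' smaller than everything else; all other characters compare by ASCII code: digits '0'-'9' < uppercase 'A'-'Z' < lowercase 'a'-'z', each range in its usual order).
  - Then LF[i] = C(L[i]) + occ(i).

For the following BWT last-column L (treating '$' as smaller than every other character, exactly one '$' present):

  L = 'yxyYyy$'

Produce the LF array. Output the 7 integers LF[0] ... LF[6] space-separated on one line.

Answer: 3 2 4 1 5 6 0

Derivation:
Char counts: '$':1, 'Y':1, 'x':1, 'y':4
C (first-col start): C('$')=0, C('Y')=1, C('x')=2, C('y')=3
L[0]='y': occ=0, LF[0]=C('y')+0=3+0=3
L[1]='x': occ=0, LF[1]=C('x')+0=2+0=2
L[2]='y': occ=1, LF[2]=C('y')+1=3+1=4
L[3]='Y': occ=0, LF[3]=C('Y')+0=1+0=1
L[4]='y': occ=2, LF[4]=C('y')+2=3+2=5
L[5]='y': occ=3, LF[5]=C('y')+3=3+3=6
L[6]='$': occ=0, LF[6]=C('$')+0=0+0=0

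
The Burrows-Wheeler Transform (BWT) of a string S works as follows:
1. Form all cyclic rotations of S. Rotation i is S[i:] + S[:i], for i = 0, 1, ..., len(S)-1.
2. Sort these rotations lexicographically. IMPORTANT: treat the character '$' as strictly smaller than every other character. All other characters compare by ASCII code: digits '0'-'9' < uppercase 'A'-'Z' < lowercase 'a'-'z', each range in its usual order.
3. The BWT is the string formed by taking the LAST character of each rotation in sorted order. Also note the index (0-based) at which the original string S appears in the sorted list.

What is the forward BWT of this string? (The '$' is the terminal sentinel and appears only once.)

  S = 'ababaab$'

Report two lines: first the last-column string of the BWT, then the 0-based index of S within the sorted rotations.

All 8 rotations (rotation i = S[i:]+S[:i]):
  rot[0] = ababaab$
  rot[1] = babaab$a
  rot[2] = abaab$ab
  rot[3] = baab$aba
  rot[4] = aab$abab
  rot[5] = ab$ababa
  rot[6] = b$ababaa
  rot[7] = $ababaab
Sorted (with $ < everything):
  sorted[0] = $ababaab  (last char: 'b')
  sorted[1] = aab$abab  (last char: 'b')
  sorted[2] = ab$ababa  (last char: 'a')
  sorted[3] = abaab$ab  (last char: 'b')
  sorted[4] = ababaab$  (last char: '$')
  sorted[5] = b$ababaa  (last char: 'a')
  sorted[6] = baab$aba  (last char: 'a')
  sorted[7] = babaab$a  (last char: 'a')
Last column: bbab$aaa
Original string S is at sorted index 4

Answer: bbab$aaa
4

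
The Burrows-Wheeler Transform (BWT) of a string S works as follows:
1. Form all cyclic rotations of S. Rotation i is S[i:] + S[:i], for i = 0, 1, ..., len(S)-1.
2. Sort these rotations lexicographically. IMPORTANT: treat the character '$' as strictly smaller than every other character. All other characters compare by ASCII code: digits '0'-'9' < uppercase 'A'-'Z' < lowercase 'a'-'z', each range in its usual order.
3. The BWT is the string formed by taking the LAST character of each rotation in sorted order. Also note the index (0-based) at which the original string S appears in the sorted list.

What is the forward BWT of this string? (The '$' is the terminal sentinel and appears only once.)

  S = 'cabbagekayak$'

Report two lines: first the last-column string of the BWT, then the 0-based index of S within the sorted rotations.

Answer: kcbykba$gaaea
7

Derivation:
All 13 rotations (rotation i = S[i:]+S[:i]):
  rot[0] = cabbagekayak$
  rot[1] = abbagekayak$c
  rot[2] = bbagekayak$ca
  rot[3] = bagekayak$cab
  rot[4] = agekayak$cabb
  rot[5] = gekayak$cabba
  rot[6] = ekayak$cabbag
  rot[7] = kayak$cabbage
  rot[8] = ayak$cabbagek
  rot[9] = yak$cabbageka
  rot[10] = ak$cabbagekay
  rot[11] = k$cabbagekaya
  rot[12] = $cabbagekayak
Sorted (with $ < everything):
  sorted[0] = $cabbagekayak  (last char: 'k')
  sorted[1] = abbagekayak$c  (last char: 'c')
  sorted[2] = agekayak$cabb  (last char: 'b')
  sorted[3] = ak$cabbagekay  (last char: 'y')
  sorted[4] = ayak$cabbagek  (last char: 'k')
  sorted[5] = bagekayak$cab  (last char: 'b')
  sorted[6] = bbagekayak$ca  (last char: 'a')
  sorted[7] = cabbagekayak$  (last char: '$')
  sorted[8] = ekayak$cabbag  (last char: 'g')
  sorted[9] = gekayak$cabba  (last char: 'a')
  sorted[10] = k$cabbagekaya  (last char: 'a')
  sorted[11] = kayak$cabbage  (last char: 'e')
  sorted[12] = yak$cabbageka  (last char: 'a')
Last column: kcbykba$gaaea
Original string S is at sorted index 7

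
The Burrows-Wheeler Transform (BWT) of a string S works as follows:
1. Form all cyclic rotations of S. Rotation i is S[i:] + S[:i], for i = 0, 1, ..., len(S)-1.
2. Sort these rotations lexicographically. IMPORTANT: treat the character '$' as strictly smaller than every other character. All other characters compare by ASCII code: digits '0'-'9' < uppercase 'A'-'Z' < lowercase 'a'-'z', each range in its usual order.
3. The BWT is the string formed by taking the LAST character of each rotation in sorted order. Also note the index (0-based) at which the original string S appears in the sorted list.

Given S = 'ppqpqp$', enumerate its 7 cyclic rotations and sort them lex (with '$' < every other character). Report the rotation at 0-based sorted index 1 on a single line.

All 7 rotations (rotation i = S[i:]+S[:i]):
  rot[0] = ppqpqp$
  rot[1] = pqpqp$p
  rot[2] = qpqp$pp
  rot[3] = pqp$ppq
  rot[4] = qp$ppqp
  rot[5] = p$ppqpq
  rot[6] = $ppqpqp
Sorted (with $ < everything):
  sorted[0] = $ppqpqp
  sorted[1] = p$ppqpq
  sorted[2] = ppqpqp$
  sorted[3] = pqp$ppq
  sorted[4] = pqpqp$p
  sorted[5] = qp$ppqp
  sorted[6] = qpqp$pp
sorted[1] = p$ppqpq

Answer: p$ppqpq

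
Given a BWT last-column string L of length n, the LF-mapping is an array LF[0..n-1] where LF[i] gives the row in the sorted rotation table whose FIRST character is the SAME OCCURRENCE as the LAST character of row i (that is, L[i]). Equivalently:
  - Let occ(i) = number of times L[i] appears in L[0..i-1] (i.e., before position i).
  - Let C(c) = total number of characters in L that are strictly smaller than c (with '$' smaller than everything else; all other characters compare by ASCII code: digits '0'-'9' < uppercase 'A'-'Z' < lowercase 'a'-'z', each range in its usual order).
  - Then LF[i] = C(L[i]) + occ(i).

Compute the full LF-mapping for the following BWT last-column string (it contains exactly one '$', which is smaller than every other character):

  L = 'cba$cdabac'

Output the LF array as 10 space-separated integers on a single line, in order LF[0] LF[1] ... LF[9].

Answer: 6 4 1 0 7 9 2 5 3 8

Derivation:
Char counts: '$':1, 'a':3, 'b':2, 'c':3, 'd':1
C (first-col start): C('$')=0, C('a')=1, C('b')=4, C('c')=6, C('d')=9
L[0]='c': occ=0, LF[0]=C('c')+0=6+0=6
L[1]='b': occ=0, LF[1]=C('b')+0=4+0=4
L[2]='a': occ=0, LF[2]=C('a')+0=1+0=1
L[3]='$': occ=0, LF[3]=C('$')+0=0+0=0
L[4]='c': occ=1, LF[4]=C('c')+1=6+1=7
L[5]='d': occ=0, LF[5]=C('d')+0=9+0=9
L[6]='a': occ=1, LF[6]=C('a')+1=1+1=2
L[7]='b': occ=1, LF[7]=C('b')+1=4+1=5
L[8]='a': occ=2, LF[8]=C('a')+2=1+2=3
L[9]='c': occ=2, LF[9]=C('c')+2=6+2=8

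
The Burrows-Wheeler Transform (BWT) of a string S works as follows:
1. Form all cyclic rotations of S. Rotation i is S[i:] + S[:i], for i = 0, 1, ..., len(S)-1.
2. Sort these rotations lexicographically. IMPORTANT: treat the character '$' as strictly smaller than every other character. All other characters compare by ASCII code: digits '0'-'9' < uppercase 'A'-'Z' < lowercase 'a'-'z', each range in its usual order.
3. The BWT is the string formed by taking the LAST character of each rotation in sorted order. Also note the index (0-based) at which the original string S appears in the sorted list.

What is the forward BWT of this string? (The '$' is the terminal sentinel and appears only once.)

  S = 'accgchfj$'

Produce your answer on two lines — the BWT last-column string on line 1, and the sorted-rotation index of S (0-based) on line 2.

Answer: j$acghccf
1

Derivation:
All 9 rotations (rotation i = S[i:]+S[:i]):
  rot[0] = accgchfj$
  rot[1] = ccgchfj$a
  rot[2] = cgchfj$ac
  rot[3] = gchfj$acc
  rot[4] = chfj$accg
  rot[5] = hfj$accgc
  rot[6] = fj$accgch
  rot[7] = j$accgchf
  rot[8] = $accgchfj
Sorted (with $ < everything):
  sorted[0] = $accgchfj  (last char: 'j')
  sorted[1] = accgchfj$  (last char: '$')
  sorted[2] = ccgchfj$a  (last char: 'a')
  sorted[3] = cgchfj$ac  (last char: 'c')
  sorted[4] = chfj$accg  (last char: 'g')
  sorted[5] = fj$accgch  (last char: 'h')
  sorted[6] = gchfj$acc  (last char: 'c')
  sorted[7] = hfj$accgc  (last char: 'c')
  sorted[8] = j$accgchf  (last char: 'f')
Last column: j$acghccf
Original string S is at sorted index 1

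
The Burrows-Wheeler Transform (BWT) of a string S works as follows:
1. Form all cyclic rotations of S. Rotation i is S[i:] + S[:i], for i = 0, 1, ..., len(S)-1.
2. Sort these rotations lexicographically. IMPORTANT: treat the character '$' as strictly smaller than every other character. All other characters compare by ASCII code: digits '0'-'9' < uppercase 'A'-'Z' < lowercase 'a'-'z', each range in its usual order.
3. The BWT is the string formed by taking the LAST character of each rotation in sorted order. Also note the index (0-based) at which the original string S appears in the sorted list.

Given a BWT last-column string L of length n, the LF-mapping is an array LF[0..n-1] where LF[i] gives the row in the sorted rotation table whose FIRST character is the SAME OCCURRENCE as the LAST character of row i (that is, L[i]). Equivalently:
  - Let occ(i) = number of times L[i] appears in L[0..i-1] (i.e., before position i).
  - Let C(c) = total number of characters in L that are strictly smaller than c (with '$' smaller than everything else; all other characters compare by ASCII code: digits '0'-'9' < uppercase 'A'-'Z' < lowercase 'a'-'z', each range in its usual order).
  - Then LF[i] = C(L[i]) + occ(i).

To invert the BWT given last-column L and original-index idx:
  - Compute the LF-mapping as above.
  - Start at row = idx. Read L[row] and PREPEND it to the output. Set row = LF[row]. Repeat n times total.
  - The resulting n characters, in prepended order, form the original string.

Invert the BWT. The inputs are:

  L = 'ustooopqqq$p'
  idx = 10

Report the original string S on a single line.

Answer: topqqqsoopu$

Derivation:
LF mapping: 11 9 10 1 2 3 4 6 7 8 0 5
Walk LF starting at row 10, prepending L[row]:
  step 1: row=10, L[10]='$', prepend. Next row=LF[10]=0
  step 2: row=0, L[0]='u', prepend. Next row=LF[0]=11
  step 3: row=11, L[11]='p', prepend. Next row=LF[11]=5
  step 4: row=5, L[5]='o', prepend. Next row=LF[5]=3
  step 5: row=3, L[3]='o', prepend. Next row=LF[3]=1
  step 6: row=1, L[1]='s', prepend. Next row=LF[1]=9
  step 7: row=9, L[9]='q', prepend. Next row=LF[9]=8
  step 8: row=8, L[8]='q', prepend. Next row=LF[8]=7
  step 9: row=7, L[7]='q', prepend. Next row=LF[7]=6
  step 10: row=6, L[6]='p', prepend. Next row=LF[6]=4
  step 11: row=4, L[4]='o', prepend. Next row=LF[4]=2
  step 12: row=2, L[2]='t', prepend. Next row=LF[2]=10
Reversed output: topqqqsoopu$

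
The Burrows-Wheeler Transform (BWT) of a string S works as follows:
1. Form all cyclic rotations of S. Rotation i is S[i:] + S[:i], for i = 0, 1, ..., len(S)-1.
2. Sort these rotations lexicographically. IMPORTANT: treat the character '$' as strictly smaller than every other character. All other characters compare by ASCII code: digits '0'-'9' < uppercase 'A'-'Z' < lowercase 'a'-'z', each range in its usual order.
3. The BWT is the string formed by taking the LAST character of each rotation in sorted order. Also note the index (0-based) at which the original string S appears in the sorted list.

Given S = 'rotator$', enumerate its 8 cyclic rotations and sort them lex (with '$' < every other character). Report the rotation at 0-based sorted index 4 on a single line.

Answer: r$rotato

Derivation:
All 8 rotations (rotation i = S[i:]+S[:i]):
  rot[0] = rotator$
  rot[1] = otator$r
  rot[2] = tator$ro
  rot[3] = ator$rot
  rot[4] = tor$rota
  rot[5] = or$rotat
  rot[6] = r$rotato
  rot[7] = $rotator
Sorted (with $ < everything):
  sorted[0] = $rotator
  sorted[1] = ator$rot
  sorted[2] = or$rotat
  sorted[3] = otator$r
  sorted[4] = r$rotato
  sorted[5] = rotator$
  sorted[6] = tator$ro
  sorted[7] = tor$rota
sorted[4] = r$rotato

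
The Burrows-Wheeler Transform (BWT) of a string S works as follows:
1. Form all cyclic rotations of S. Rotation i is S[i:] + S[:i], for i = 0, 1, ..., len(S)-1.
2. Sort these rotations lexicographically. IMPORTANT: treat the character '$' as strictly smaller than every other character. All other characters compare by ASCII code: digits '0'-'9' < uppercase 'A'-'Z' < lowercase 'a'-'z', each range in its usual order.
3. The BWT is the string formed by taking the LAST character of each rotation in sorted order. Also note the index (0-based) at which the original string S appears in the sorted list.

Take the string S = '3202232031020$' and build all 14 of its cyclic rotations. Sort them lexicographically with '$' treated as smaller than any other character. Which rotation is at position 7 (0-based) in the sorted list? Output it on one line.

Answer: 202232031020$3

Derivation:
All 14 rotations (rotation i = S[i:]+S[:i]):
  rot[0] = 3202232031020$
  rot[1] = 202232031020$3
  rot[2] = 02232031020$32
  rot[3] = 2232031020$320
  rot[4] = 232031020$3202
  rot[5] = 32031020$32022
  rot[6] = 2031020$320223
  rot[7] = 031020$3202232
  rot[8] = 31020$32022320
  rot[9] = 1020$320223203
  rot[10] = 020$3202232031
  rot[11] = 20$32022320310
  rot[12] = 0$320223203102
  rot[13] = $3202232031020
Sorted (with $ < everything):
  sorted[0] = $3202232031020
  sorted[1] = 0$320223203102
  sorted[2] = 020$3202232031
  sorted[3] = 02232031020$32
  sorted[4] = 031020$3202232
  sorted[5] = 1020$320223203
  sorted[6] = 20$32022320310
  sorted[7] = 202232031020$3
  sorted[8] = 2031020$320223
  sorted[9] = 2232031020$320
  sorted[10] = 232031020$3202
  sorted[11] = 31020$32022320
  sorted[12] = 3202232031020$
  sorted[13] = 32031020$32022
sorted[7] = 202232031020$3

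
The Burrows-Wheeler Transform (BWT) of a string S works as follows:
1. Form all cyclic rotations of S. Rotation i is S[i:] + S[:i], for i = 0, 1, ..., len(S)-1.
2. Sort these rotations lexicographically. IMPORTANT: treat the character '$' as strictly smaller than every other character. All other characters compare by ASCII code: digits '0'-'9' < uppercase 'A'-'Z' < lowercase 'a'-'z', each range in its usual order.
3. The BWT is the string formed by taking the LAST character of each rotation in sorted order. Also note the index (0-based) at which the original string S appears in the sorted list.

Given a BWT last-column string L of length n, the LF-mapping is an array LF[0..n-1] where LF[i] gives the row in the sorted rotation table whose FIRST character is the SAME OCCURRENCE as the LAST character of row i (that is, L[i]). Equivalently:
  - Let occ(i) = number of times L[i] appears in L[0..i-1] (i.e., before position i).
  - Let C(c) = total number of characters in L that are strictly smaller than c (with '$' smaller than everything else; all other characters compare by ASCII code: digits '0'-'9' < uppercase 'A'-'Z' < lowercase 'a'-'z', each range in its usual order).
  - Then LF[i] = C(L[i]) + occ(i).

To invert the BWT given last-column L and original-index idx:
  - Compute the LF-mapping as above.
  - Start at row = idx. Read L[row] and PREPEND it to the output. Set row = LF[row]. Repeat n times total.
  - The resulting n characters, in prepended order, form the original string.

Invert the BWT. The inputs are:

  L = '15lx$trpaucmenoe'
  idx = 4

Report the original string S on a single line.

Answer: counterexampl51$

Derivation:
LF mapping: 1 2 7 15 0 13 12 11 3 14 4 8 5 9 10 6
Walk LF starting at row 4, prepending L[row]:
  step 1: row=4, L[4]='$', prepend. Next row=LF[4]=0
  step 2: row=0, L[0]='1', prepend. Next row=LF[0]=1
  step 3: row=1, L[1]='5', prepend. Next row=LF[1]=2
  step 4: row=2, L[2]='l', prepend. Next row=LF[2]=7
  step 5: row=7, L[7]='p', prepend. Next row=LF[7]=11
  step 6: row=11, L[11]='m', prepend. Next row=LF[11]=8
  step 7: row=8, L[8]='a', prepend. Next row=LF[8]=3
  step 8: row=3, L[3]='x', prepend. Next row=LF[3]=15
  step 9: row=15, L[15]='e', prepend. Next row=LF[15]=6
  step 10: row=6, L[6]='r', prepend. Next row=LF[6]=12
  step 11: row=12, L[12]='e', prepend. Next row=LF[12]=5
  step 12: row=5, L[5]='t', prepend. Next row=LF[5]=13
  step 13: row=13, L[13]='n', prepend. Next row=LF[13]=9
  step 14: row=9, L[9]='u', prepend. Next row=LF[9]=14
  step 15: row=14, L[14]='o', prepend. Next row=LF[14]=10
  step 16: row=10, L[10]='c', prepend. Next row=LF[10]=4
Reversed output: counterexampl51$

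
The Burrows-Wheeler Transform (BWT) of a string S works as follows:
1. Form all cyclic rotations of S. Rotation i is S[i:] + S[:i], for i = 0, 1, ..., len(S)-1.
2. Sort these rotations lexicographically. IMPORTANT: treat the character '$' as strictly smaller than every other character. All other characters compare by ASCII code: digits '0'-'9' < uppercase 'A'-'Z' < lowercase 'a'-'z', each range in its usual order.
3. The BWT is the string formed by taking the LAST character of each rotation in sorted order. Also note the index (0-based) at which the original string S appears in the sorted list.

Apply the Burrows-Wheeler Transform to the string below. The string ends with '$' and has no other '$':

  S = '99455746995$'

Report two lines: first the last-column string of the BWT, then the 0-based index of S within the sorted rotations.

Answer: 5979454599$6
10

Derivation:
All 12 rotations (rotation i = S[i:]+S[:i]):
  rot[0] = 99455746995$
  rot[1] = 9455746995$9
  rot[2] = 455746995$99
  rot[3] = 55746995$994
  rot[4] = 5746995$9945
  rot[5] = 746995$99455
  rot[6] = 46995$994557
  rot[7] = 6995$9945574
  rot[8] = 995$99455746
  rot[9] = 95$994557469
  rot[10] = 5$9945574699
  rot[11] = $99455746995
Sorted (with $ < everything):
  sorted[0] = $99455746995  (last char: '5')
  sorted[1] = 455746995$99  (last char: '9')
  sorted[2] = 46995$994557  (last char: '7')
  sorted[3] = 5$9945574699  (last char: '9')
  sorted[4] = 55746995$994  (last char: '4')
  sorted[5] = 5746995$9945  (last char: '5')
  sorted[6] = 6995$9945574  (last char: '4')
  sorted[7] = 746995$99455  (last char: '5')
  sorted[8] = 9455746995$9  (last char: '9')
  sorted[9] = 95$994557469  (last char: '9')
  sorted[10] = 99455746995$  (last char: '$')
  sorted[11] = 995$99455746  (last char: '6')
Last column: 5979454599$6
Original string S is at sorted index 10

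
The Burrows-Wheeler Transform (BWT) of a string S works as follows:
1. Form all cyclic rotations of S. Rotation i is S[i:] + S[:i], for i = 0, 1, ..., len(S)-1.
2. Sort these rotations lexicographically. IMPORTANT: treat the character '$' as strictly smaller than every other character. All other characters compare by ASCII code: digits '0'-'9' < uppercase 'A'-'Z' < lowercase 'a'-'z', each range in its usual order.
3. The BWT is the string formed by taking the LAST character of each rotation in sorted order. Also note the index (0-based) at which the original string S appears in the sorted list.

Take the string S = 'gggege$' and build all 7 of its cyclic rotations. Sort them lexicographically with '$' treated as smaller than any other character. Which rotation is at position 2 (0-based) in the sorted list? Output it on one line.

Answer: ege$ggg

Derivation:
All 7 rotations (rotation i = S[i:]+S[:i]):
  rot[0] = gggege$
  rot[1] = ggege$g
  rot[2] = gege$gg
  rot[3] = ege$ggg
  rot[4] = ge$ggge
  rot[5] = e$gggeg
  rot[6] = $gggege
Sorted (with $ < everything):
  sorted[0] = $gggege
  sorted[1] = e$gggeg
  sorted[2] = ege$ggg
  sorted[3] = ge$ggge
  sorted[4] = gege$gg
  sorted[5] = ggege$g
  sorted[6] = gggege$
sorted[2] = ege$ggg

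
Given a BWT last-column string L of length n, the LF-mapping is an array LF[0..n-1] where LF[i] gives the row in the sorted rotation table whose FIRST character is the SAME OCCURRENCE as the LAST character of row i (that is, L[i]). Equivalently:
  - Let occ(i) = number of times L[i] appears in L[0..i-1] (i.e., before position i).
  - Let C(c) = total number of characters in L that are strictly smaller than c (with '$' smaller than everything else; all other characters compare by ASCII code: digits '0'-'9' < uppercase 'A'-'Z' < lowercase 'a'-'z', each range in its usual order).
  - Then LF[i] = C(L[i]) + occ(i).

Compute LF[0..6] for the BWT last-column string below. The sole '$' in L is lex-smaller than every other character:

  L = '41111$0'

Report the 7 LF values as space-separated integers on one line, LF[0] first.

Char counts: '$':1, '0':1, '1':4, '4':1
C (first-col start): C('$')=0, C('0')=1, C('1')=2, C('4')=6
L[0]='4': occ=0, LF[0]=C('4')+0=6+0=6
L[1]='1': occ=0, LF[1]=C('1')+0=2+0=2
L[2]='1': occ=1, LF[2]=C('1')+1=2+1=3
L[3]='1': occ=2, LF[3]=C('1')+2=2+2=4
L[4]='1': occ=3, LF[4]=C('1')+3=2+3=5
L[5]='$': occ=0, LF[5]=C('$')+0=0+0=0
L[6]='0': occ=0, LF[6]=C('0')+0=1+0=1

Answer: 6 2 3 4 5 0 1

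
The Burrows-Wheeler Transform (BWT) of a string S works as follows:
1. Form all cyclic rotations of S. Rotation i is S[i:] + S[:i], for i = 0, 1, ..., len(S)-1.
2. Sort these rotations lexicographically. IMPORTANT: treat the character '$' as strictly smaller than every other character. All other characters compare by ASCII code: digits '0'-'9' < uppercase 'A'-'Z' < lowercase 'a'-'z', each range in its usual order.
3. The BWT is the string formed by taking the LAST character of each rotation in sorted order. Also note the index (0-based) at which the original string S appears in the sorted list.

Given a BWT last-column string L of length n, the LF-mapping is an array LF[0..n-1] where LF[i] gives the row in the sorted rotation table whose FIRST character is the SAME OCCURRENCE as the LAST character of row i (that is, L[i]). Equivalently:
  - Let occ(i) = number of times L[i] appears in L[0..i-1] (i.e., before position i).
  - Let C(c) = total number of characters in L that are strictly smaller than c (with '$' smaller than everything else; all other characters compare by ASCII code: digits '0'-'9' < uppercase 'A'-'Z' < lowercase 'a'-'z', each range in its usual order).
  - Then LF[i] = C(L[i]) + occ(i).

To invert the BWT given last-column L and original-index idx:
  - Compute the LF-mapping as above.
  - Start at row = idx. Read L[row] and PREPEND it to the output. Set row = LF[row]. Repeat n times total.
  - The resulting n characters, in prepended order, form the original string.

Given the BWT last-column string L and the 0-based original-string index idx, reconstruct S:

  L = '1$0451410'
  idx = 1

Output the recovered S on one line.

Answer: 00511441$

Derivation:
LF mapping: 3 0 1 6 8 4 7 5 2
Walk LF starting at row 1, prepending L[row]:
  step 1: row=1, L[1]='$', prepend. Next row=LF[1]=0
  step 2: row=0, L[0]='1', prepend. Next row=LF[0]=3
  step 3: row=3, L[3]='4', prepend. Next row=LF[3]=6
  step 4: row=6, L[6]='4', prepend. Next row=LF[6]=7
  step 5: row=7, L[7]='1', prepend. Next row=LF[7]=5
  step 6: row=5, L[5]='1', prepend. Next row=LF[5]=4
  step 7: row=4, L[4]='5', prepend. Next row=LF[4]=8
  step 8: row=8, L[8]='0', prepend. Next row=LF[8]=2
  step 9: row=2, L[2]='0', prepend. Next row=LF[2]=1
Reversed output: 00511441$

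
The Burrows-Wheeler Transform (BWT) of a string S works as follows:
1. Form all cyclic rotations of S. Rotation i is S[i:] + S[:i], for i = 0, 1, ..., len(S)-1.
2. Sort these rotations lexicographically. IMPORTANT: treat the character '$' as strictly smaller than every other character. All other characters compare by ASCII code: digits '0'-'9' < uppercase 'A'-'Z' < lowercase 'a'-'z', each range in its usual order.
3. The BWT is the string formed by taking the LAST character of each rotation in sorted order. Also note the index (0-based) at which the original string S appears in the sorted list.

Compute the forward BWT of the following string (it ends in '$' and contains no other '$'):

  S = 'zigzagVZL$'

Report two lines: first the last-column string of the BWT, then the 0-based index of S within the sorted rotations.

All 10 rotations (rotation i = S[i:]+S[:i]):
  rot[0] = zigzagVZL$
  rot[1] = igzagVZL$z
  rot[2] = gzagVZL$zi
  rot[3] = zagVZL$zig
  rot[4] = agVZL$zigz
  rot[5] = gVZL$zigza
  rot[6] = VZL$zigzag
  rot[7] = ZL$zigzagV
  rot[8] = L$zigzagVZ
  rot[9] = $zigzagVZL
Sorted (with $ < everything):
  sorted[0] = $zigzagVZL  (last char: 'L')
  sorted[1] = L$zigzagVZ  (last char: 'Z')
  sorted[2] = VZL$zigzag  (last char: 'g')
  sorted[3] = ZL$zigzagV  (last char: 'V')
  sorted[4] = agVZL$zigz  (last char: 'z')
  sorted[5] = gVZL$zigza  (last char: 'a')
  sorted[6] = gzagVZL$zi  (last char: 'i')
  sorted[7] = igzagVZL$z  (last char: 'z')
  sorted[8] = zagVZL$zig  (last char: 'g')
  sorted[9] = zigzagVZL$  (last char: '$')
Last column: LZgVzaizg$
Original string S is at sorted index 9

Answer: LZgVzaizg$
9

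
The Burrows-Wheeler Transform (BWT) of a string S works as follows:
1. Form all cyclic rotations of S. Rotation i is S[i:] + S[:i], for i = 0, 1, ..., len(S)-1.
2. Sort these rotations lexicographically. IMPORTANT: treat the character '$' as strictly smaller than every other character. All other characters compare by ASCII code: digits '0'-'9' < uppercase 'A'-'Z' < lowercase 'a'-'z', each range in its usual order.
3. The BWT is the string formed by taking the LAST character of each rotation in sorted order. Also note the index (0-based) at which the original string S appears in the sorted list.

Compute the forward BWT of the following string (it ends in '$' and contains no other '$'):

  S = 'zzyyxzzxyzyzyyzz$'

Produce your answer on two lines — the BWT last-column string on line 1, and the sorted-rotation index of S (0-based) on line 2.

All 17 rotations (rotation i = S[i:]+S[:i]):
  rot[0] = zzyyxzzxyzyzyyzz$
  rot[1] = zyyxzzxyzyzyyzz$z
  rot[2] = yyxzzxyzyzyyzz$zz
  rot[3] = yxzzxyzyzyyzz$zzy
  rot[4] = xzzxyzyzyyzz$zzyy
  rot[5] = zzxyzyzyyzz$zzyyx
  rot[6] = zxyzyzyyzz$zzyyxz
  rot[7] = xyzyzyyzz$zzyyxzz
  rot[8] = yzyzyyzz$zzyyxzzx
  rot[9] = zyzyyzz$zzyyxzzxy
  rot[10] = yzyyzz$zzyyxzzxyz
  rot[11] = zyyzz$zzyyxzzxyzy
  rot[12] = yyzz$zzyyxzzxyzyz
  rot[13] = yzz$zzyyxzzxyzyzy
  rot[14] = zz$zzyyxzzxyzyzyy
  rot[15] = z$zzyyxzzxyzyzyyz
  rot[16] = $zzyyxzzxyzyzyyzz
Sorted (with $ < everything):
  sorted[0] = $zzyyxzzxyzyzyyzz  (last char: 'z')
  sorted[1] = xyzyzyyzz$zzyyxzz  (last char: 'z')
  sorted[2] = xzzxyzyzyyzz$zzyy  (last char: 'y')
  sorted[3] = yxzzxyzyzyyzz$zzy  (last char: 'y')
  sorted[4] = yyxzzxyzyzyyzz$zz  (last char: 'z')
  sorted[5] = yyzz$zzyyxzzxyzyz  (last char: 'z')
  sorted[6] = yzyyzz$zzyyxzzxyz  (last char: 'z')
  sorted[7] = yzyzyyzz$zzyyxzzx  (last char: 'x')
  sorted[8] = yzz$zzyyxzzxyzyzy  (last char: 'y')
  sorted[9] = z$zzyyxzzxyzyzyyz  (last char: 'z')
  sorted[10] = zxyzyzyyzz$zzyyxz  (last char: 'z')
  sorted[11] = zyyxzzxyzyzyyzz$z  (last char: 'z')
  sorted[12] = zyyzz$zzyyxzzxyzy  (last char: 'y')
  sorted[13] = zyzyyzz$zzyyxzzxy  (last char: 'y')
  sorted[14] = zz$zzyyxzzxyzyzyy  (last char: 'y')
  sorted[15] = zzxyzyzyyzz$zzyyx  (last char: 'x')
  sorted[16] = zzyyxzzxyzyzyyzz$  (last char: '$')
Last column: zzyyzzzxyzzzyyyx$
Original string S is at sorted index 16

Answer: zzyyzzzxyzzzyyyx$
16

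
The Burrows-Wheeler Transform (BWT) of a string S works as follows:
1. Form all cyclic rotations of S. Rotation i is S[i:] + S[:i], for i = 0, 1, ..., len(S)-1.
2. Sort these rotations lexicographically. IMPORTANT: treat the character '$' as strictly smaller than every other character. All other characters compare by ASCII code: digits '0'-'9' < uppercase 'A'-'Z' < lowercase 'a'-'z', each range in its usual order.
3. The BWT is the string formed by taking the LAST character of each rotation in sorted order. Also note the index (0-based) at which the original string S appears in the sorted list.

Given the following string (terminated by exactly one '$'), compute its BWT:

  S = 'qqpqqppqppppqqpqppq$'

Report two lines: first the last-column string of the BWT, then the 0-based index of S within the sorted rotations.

All 20 rotations (rotation i = S[i:]+S[:i]):
  rot[0] = qqpqqppqppppqqpqppq$
  rot[1] = qpqqppqppppqqpqppq$q
  rot[2] = pqqppqppppqqpqppq$qq
  rot[3] = qqppqppppqqpqppq$qqp
  rot[4] = qppqppppqqpqppq$qqpq
  rot[5] = ppqppppqqpqppq$qqpqq
  rot[6] = pqppppqqpqppq$qqpqqp
  rot[7] = qppppqqpqppq$qqpqqpp
  rot[8] = ppppqqpqppq$qqpqqppq
  rot[9] = pppqqpqppq$qqpqqppqp
  rot[10] = ppqqpqppq$qqpqqppqpp
  rot[11] = pqqpqppq$qqpqqppqppp
  rot[12] = qqpqppq$qqpqqppqpppp
  rot[13] = qpqppq$qqpqqppqppppq
  rot[14] = pqppq$qqpqqppqppppqq
  rot[15] = qppq$qqpqqppqppppqqp
  rot[16] = ppq$qqpqqppqppppqqpq
  rot[17] = pq$qqpqqppqppppqqpqp
  rot[18] = q$qqpqqppqppppqqpqpp
  rot[19] = $qqpqqppqppppqqpqppq
Sorted (with $ < everything):
  sorted[0] = $qqpqqppqppppqqpqppq  (last char: 'q')
  sorted[1] = ppppqqpqppq$qqpqqppq  (last char: 'q')
  sorted[2] = pppqqpqppq$qqpqqppqp  (last char: 'p')
  sorted[3] = ppq$qqpqqppqppppqqpq  (last char: 'q')
  sorted[4] = ppqppppqqpqppq$qqpqq  (last char: 'q')
  sorted[5] = ppqqpqppq$qqpqqppqpp  (last char: 'p')
  sorted[6] = pq$qqpqqppqppppqqpqp  (last char: 'p')
  sorted[7] = pqppppqqpqppq$qqpqqp  (last char: 'p')
  sorted[8] = pqppq$qqpqqppqppppqq  (last char: 'q')
  sorted[9] = pqqppqppppqqpqppq$qq  (last char: 'q')
  sorted[10] = pqqpqppq$qqpqqppqppp  (last char: 'p')
  sorted[11] = q$qqpqqppqppppqqpqpp  (last char: 'p')
  sorted[12] = qppppqqpqppq$qqpqqpp  (last char: 'p')
  sorted[13] = qppq$qqpqqppqppppqqp  (last char: 'p')
  sorted[14] = qppqppppqqpqppq$qqpq  (last char: 'q')
  sorted[15] = qpqppq$qqpqqppqppppq  (last char: 'q')
  sorted[16] = qpqqppqppppqqpqppq$q  (last char: 'q')
  sorted[17] = qqppqppppqqpqppq$qqp  (last char: 'p')
  sorted[18] = qqpqppq$qqpqqppqpppp  (last char: 'p')
  sorted[19] = qqpqqppqppppqqpqppq$  (last char: '$')
Last column: qqpqqpppqqppppqqqpp$
Original string S is at sorted index 19

Answer: qqpqqpppqqppppqqqpp$
19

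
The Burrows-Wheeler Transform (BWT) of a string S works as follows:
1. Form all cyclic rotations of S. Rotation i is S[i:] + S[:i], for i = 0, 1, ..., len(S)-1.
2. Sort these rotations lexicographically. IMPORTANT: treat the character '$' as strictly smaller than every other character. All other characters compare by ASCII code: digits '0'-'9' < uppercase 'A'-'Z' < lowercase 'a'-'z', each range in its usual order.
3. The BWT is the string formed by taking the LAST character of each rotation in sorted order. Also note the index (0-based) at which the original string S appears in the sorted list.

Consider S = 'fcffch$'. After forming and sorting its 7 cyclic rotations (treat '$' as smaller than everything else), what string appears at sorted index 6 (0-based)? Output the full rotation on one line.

Answer: h$fcffc

Derivation:
All 7 rotations (rotation i = S[i:]+S[:i]):
  rot[0] = fcffch$
  rot[1] = cffch$f
  rot[2] = ffch$fc
  rot[3] = fch$fcf
  rot[4] = ch$fcff
  rot[5] = h$fcffc
  rot[6] = $fcffch
Sorted (with $ < everything):
  sorted[0] = $fcffch
  sorted[1] = cffch$f
  sorted[2] = ch$fcff
  sorted[3] = fcffch$
  sorted[4] = fch$fcf
  sorted[5] = ffch$fc
  sorted[6] = h$fcffc
sorted[6] = h$fcffc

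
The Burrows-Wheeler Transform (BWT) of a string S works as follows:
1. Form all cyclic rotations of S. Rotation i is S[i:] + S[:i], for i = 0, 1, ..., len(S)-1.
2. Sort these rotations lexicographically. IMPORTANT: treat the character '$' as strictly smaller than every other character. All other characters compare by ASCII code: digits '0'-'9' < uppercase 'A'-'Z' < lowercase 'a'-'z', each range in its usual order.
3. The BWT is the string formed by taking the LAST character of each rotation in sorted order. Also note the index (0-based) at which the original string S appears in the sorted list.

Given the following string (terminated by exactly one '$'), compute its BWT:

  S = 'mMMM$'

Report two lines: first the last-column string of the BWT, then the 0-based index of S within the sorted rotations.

Answer: MMMm$
4

Derivation:
All 5 rotations (rotation i = S[i:]+S[:i]):
  rot[0] = mMMM$
  rot[1] = MMM$m
  rot[2] = MM$mM
  rot[3] = M$mMM
  rot[4] = $mMMM
Sorted (with $ < everything):
  sorted[0] = $mMMM  (last char: 'M')
  sorted[1] = M$mMM  (last char: 'M')
  sorted[2] = MM$mM  (last char: 'M')
  sorted[3] = MMM$m  (last char: 'm')
  sorted[4] = mMMM$  (last char: '$')
Last column: MMMm$
Original string S is at sorted index 4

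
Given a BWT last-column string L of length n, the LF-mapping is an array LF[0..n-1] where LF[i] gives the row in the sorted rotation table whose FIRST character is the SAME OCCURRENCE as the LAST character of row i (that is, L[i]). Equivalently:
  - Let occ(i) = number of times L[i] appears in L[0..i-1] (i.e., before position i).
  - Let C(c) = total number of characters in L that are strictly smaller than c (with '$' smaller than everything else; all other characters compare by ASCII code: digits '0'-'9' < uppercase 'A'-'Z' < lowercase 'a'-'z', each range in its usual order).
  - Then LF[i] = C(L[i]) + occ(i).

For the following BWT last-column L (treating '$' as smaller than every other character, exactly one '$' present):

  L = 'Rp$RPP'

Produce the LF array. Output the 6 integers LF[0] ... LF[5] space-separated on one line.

Char counts: '$':1, 'P':2, 'R':2, 'p':1
C (first-col start): C('$')=0, C('P')=1, C('R')=3, C('p')=5
L[0]='R': occ=0, LF[0]=C('R')+0=3+0=3
L[1]='p': occ=0, LF[1]=C('p')+0=5+0=5
L[2]='$': occ=0, LF[2]=C('$')+0=0+0=0
L[3]='R': occ=1, LF[3]=C('R')+1=3+1=4
L[4]='P': occ=0, LF[4]=C('P')+0=1+0=1
L[5]='P': occ=1, LF[5]=C('P')+1=1+1=2

Answer: 3 5 0 4 1 2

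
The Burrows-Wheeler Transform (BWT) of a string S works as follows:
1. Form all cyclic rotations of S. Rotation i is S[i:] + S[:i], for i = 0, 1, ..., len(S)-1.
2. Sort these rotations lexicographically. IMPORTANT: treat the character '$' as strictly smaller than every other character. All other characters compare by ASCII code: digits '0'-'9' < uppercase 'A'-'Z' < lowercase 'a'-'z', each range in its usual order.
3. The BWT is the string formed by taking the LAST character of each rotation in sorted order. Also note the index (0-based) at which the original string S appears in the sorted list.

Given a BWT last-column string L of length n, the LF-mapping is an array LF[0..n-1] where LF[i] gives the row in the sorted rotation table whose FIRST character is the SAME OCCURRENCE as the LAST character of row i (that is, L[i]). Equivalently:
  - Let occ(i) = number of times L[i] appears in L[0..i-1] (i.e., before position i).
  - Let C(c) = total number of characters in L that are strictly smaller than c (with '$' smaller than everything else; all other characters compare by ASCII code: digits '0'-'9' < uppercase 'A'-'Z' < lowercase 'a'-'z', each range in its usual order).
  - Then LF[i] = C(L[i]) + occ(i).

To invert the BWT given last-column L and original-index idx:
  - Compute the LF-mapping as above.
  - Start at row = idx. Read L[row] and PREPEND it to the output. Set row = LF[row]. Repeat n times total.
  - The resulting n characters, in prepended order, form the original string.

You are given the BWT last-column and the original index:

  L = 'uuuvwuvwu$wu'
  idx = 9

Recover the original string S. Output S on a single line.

LF mapping: 1 2 3 7 9 4 8 10 5 0 11 6
Walk LF starting at row 9, prepending L[row]:
  step 1: row=9, L[9]='$', prepend. Next row=LF[9]=0
  step 2: row=0, L[0]='u', prepend. Next row=LF[0]=1
  step 3: row=1, L[1]='u', prepend. Next row=LF[1]=2
  step 4: row=2, L[2]='u', prepend. Next row=LF[2]=3
  step 5: row=3, L[3]='v', prepend. Next row=LF[3]=7
  step 6: row=7, L[7]='w', prepend. Next row=LF[7]=10
  step 7: row=10, L[10]='w', prepend. Next row=LF[10]=11
  step 8: row=11, L[11]='u', prepend. Next row=LF[11]=6
  step 9: row=6, L[6]='v', prepend. Next row=LF[6]=8
  step 10: row=8, L[8]='u', prepend. Next row=LF[8]=5
  step 11: row=5, L[5]='u', prepend. Next row=LF[5]=4
  step 12: row=4, L[4]='w', prepend. Next row=LF[4]=9
Reversed output: wuuvuwwvuuu$

Answer: wuuvuwwvuuu$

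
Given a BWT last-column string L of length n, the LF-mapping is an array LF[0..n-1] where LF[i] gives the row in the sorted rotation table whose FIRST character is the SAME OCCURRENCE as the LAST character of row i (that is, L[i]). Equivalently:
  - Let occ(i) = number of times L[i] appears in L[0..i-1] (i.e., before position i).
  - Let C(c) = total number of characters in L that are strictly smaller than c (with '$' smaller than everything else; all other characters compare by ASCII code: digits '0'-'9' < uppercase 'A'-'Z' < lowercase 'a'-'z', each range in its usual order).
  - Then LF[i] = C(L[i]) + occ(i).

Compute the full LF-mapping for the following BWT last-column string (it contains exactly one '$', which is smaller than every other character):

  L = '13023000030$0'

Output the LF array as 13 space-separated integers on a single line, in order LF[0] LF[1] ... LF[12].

Char counts: '$':1, '0':7, '1':1, '2':1, '3':3
C (first-col start): C('$')=0, C('0')=1, C('1')=8, C('2')=9, C('3')=10
L[0]='1': occ=0, LF[0]=C('1')+0=8+0=8
L[1]='3': occ=0, LF[1]=C('3')+0=10+0=10
L[2]='0': occ=0, LF[2]=C('0')+0=1+0=1
L[3]='2': occ=0, LF[3]=C('2')+0=9+0=9
L[4]='3': occ=1, LF[4]=C('3')+1=10+1=11
L[5]='0': occ=1, LF[5]=C('0')+1=1+1=2
L[6]='0': occ=2, LF[6]=C('0')+2=1+2=3
L[7]='0': occ=3, LF[7]=C('0')+3=1+3=4
L[8]='0': occ=4, LF[8]=C('0')+4=1+4=5
L[9]='3': occ=2, LF[9]=C('3')+2=10+2=12
L[10]='0': occ=5, LF[10]=C('0')+5=1+5=6
L[11]='$': occ=0, LF[11]=C('$')+0=0+0=0
L[12]='0': occ=6, LF[12]=C('0')+6=1+6=7

Answer: 8 10 1 9 11 2 3 4 5 12 6 0 7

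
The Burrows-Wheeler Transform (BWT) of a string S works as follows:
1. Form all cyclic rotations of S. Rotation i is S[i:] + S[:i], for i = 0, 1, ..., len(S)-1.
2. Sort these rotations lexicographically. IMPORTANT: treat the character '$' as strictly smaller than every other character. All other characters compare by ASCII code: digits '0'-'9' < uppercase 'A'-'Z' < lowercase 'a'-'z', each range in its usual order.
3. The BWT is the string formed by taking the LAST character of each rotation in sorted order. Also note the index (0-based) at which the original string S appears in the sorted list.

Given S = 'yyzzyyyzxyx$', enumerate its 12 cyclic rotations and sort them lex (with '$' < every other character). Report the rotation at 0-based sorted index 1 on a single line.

All 12 rotations (rotation i = S[i:]+S[:i]):
  rot[0] = yyzzyyyzxyx$
  rot[1] = yzzyyyzxyx$y
  rot[2] = zzyyyzxyx$yy
  rot[3] = zyyyzxyx$yyz
  rot[4] = yyyzxyx$yyzz
  rot[5] = yyzxyx$yyzzy
  rot[6] = yzxyx$yyzzyy
  rot[7] = zxyx$yyzzyyy
  rot[8] = xyx$yyzzyyyz
  rot[9] = yx$yyzzyyyzx
  rot[10] = x$yyzzyyyzxy
  rot[11] = $yyzzyyyzxyx
Sorted (with $ < everything):
  sorted[0] = $yyzzyyyzxyx
  sorted[1] = x$yyzzyyyzxy
  sorted[2] = xyx$yyzzyyyz
  sorted[3] = yx$yyzzyyyzx
  sorted[4] = yyyzxyx$yyzz
  sorted[5] = yyzxyx$yyzzy
  sorted[6] = yyzzyyyzxyx$
  sorted[7] = yzxyx$yyzzyy
  sorted[8] = yzzyyyzxyx$y
  sorted[9] = zxyx$yyzzyyy
  sorted[10] = zyyyzxyx$yyz
  sorted[11] = zzyyyzxyx$yy
sorted[1] = x$yyzzyyyzxy

Answer: x$yyzzyyyzxy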